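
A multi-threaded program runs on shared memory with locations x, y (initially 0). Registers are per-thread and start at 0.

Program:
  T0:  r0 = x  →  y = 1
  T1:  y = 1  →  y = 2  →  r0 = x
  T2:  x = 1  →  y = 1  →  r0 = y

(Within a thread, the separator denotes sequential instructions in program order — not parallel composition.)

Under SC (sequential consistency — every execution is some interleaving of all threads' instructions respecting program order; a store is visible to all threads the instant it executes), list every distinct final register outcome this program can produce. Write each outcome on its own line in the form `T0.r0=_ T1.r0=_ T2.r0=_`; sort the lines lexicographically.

T0.r0=0 T1.r0=0 T2.r0=1
T0.r0=0 T1.r0=1 T2.r0=1
T0.r0=0 T1.r0=1 T2.r0=2
T0.r0=1 T1.r0=0 T2.r0=1
T0.r0=1 T1.r0=1 T2.r0=1
T0.r0=1 T1.r0=1 T2.r0=2

outcome vector order: (T0.r0,T1.r0,T2.r0)
|SC outcomes| = 6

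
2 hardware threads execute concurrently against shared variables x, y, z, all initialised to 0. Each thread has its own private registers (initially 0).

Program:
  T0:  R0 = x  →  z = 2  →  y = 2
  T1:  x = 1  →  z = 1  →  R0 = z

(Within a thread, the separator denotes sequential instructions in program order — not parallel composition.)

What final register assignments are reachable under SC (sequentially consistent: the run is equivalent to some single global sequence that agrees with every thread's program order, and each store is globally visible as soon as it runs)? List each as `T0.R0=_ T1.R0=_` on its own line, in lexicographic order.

outcome vector order: (T0.R0,T1.R0)
|SC outcomes| = 4

T0.R0=0 T1.R0=1
T0.R0=0 T1.R0=2
T0.R0=1 T1.R0=1
T0.R0=1 T1.R0=2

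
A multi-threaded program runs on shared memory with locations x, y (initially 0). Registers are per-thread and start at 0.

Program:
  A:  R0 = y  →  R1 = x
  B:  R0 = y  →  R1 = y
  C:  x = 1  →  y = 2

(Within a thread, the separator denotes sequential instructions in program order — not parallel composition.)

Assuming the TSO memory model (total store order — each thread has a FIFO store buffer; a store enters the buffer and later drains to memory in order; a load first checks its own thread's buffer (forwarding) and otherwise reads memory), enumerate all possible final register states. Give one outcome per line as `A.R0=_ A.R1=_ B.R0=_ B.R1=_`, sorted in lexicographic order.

A.R0=0 A.R1=0 B.R0=0 B.R1=0
A.R0=0 A.R1=0 B.R0=0 B.R1=2
A.R0=0 A.R1=0 B.R0=2 B.R1=2
A.R0=0 A.R1=1 B.R0=0 B.R1=0
A.R0=0 A.R1=1 B.R0=0 B.R1=2
A.R0=0 A.R1=1 B.R0=2 B.R1=2
A.R0=2 A.R1=1 B.R0=0 B.R1=0
A.R0=2 A.R1=1 B.R0=0 B.R1=2
A.R0=2 A.R1=1 B.R0=2 B.R1=2

outcome vector order: (A.R0,A.R1,B.R0,B.R1)
|TSO outcomes| = 9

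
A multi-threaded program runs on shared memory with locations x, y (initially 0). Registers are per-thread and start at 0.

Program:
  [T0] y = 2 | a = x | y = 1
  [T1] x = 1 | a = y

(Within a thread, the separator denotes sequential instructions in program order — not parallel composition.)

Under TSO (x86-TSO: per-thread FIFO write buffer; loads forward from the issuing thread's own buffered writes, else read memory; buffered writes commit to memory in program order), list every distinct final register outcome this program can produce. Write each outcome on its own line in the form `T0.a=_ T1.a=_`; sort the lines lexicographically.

outcome vector order: (T0.a,T1.a)
|TSO outcomes| = 6

T0.a=0 T1.a=0
T0.a=0 T1.a=1
T0.a=0 T1.a=2
T0.a=1 T1.a=0
T0.a=1 T1.a=1
T0.a=1 T1.a=2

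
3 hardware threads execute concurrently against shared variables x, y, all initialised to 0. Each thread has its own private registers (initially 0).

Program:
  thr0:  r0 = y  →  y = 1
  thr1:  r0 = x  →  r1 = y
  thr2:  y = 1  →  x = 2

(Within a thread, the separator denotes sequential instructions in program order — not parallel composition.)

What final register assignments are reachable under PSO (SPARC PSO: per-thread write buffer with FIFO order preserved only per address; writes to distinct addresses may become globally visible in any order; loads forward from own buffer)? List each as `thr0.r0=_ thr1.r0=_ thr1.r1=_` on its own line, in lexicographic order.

outcome vector order: (thr0.r0,thr1.r0,thr1.r1)
|PSO outcomes| = 8

thr0.r0=0 thr1.r0=0 thr1.r1=0
thr0.r0=0 thr1.r0=0 thr1.r1=1
thr0.r0=0 thr1.r0=2 thr1.r1=0
thr0.r0=0 thr1.r0=2 thr1.r1=1
thr0.r0=1 thr1.r0=0 thr1.r1=0
thr0.r0=1 thr1.r0=0 thr1.r1=1
thr0.r0=1 thr1.r0=2 thr1.r1=0
thr0.r0=1 thr1.r0=2 thr1.r1=1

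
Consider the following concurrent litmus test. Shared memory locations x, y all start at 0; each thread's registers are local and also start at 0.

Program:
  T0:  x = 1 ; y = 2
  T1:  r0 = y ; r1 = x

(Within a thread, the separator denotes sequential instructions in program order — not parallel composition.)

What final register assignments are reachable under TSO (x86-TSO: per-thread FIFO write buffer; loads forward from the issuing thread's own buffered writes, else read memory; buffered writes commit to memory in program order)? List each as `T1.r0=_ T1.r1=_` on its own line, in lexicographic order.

outcome vector order: (T1.r0,T1.r1)
|TSO outcomes| = 3

T1.r0=0 T1.r1=0
T1.r0=0 T1.r1=1
T1.r0=2 T1.r1=1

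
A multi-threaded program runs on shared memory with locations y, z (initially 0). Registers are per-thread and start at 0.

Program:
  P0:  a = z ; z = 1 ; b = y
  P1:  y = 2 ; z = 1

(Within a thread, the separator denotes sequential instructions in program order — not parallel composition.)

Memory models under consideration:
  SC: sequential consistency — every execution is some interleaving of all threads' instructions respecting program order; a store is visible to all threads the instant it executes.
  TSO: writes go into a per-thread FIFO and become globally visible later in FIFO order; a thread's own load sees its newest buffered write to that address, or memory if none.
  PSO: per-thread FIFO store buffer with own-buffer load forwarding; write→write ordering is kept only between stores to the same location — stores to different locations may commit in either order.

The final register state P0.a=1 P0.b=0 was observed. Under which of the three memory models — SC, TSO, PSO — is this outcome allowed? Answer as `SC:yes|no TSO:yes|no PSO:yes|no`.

outcome vector order: (P0.a,P0.b)
SC (3): 00, 02, 12
TSO (3): 00, 02, 12
PSO (4): 00, 02, 10, 12
target 10 ∈ {PSO}

SC:no TSO:no PSO:yes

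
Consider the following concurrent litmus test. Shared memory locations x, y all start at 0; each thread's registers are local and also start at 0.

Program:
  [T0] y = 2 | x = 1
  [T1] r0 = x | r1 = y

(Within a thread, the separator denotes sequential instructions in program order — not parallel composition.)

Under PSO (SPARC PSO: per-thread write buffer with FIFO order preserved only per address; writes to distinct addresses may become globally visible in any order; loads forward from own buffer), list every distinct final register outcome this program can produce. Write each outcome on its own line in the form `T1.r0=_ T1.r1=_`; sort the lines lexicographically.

T1.r0=0 T1.r1=0
T1.r0=0 T1.r1=2
T1.r0=1 T1.r1=0
T1.r0=1 T1.r1=2

outcome vector order: (T1.r0,T1.r1)
|PSO outcomes| = 4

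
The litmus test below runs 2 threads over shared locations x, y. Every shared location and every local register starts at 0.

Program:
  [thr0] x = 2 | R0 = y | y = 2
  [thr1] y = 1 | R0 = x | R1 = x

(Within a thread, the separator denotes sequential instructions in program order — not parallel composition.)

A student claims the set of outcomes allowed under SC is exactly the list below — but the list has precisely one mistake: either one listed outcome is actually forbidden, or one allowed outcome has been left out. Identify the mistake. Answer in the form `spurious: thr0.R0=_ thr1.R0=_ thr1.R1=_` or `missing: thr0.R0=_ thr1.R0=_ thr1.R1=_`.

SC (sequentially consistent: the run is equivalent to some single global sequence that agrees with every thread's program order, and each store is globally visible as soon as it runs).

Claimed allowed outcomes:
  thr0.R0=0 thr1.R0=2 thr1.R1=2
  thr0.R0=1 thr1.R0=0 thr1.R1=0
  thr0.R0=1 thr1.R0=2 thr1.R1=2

outcome vector order: (thr0.R0,thr1.R0,thr1.R1)
SC (4): <0 2 2>; <1 0 0>; <1 0 2>; <1 2 2>
SC∖claimed = {<1 0 2>}

missing: thr0.R0=1 thr1.R0=0 thr1.R1=2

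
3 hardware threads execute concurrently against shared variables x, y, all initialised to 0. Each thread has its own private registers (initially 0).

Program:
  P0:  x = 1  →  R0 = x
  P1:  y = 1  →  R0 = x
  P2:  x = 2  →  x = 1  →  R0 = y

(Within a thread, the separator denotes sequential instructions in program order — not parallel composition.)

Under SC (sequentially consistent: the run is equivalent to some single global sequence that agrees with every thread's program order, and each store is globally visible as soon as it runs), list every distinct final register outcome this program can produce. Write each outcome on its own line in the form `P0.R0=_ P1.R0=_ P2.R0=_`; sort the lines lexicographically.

outcome vector order: (P0.R0,P1.R0,P2.R0)
|SC outcomes| = 8

P0.R0=1 P1.R0=0 P2.R0=1
P0.R0=1 P1.R0=1 P2.R0=0
P0.R0=1 P1.R0=1 P2.R0=1
P0.R0=1 P1.R0=2 P2.R0=1
P0.R0=2 P1.R0=0 P2.R0=1
P0.R0=2 P1.R0=1 P2.R0=0
P0.R0=2 P1.R0=1 P2.R0=1
P0.R0=2 P1.R0=2 P2.R0=1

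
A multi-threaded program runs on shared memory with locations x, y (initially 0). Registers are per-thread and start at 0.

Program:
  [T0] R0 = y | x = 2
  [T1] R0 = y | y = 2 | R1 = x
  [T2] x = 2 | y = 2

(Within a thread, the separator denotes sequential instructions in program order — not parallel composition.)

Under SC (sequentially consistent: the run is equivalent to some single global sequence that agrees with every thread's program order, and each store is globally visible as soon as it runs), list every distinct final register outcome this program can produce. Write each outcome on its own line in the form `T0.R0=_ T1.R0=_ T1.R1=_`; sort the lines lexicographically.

outcome vector order: (T0.R0,T1.R0,T1.R1)
|SC outcomes| = 6

T0.R0=0 T1.R0=0 T1.R1=0
T0.R0=0 T1.R0=0 T1.R1=2
T0.R0=0 T1.R0=2 T1.R1=2
T0.R0=2 T1.R0=0 T1.R1=0
T0.R0=2 T1.R0=0 T1.R1=2
T0.R0=2 T1.R0=2 T1.R1=2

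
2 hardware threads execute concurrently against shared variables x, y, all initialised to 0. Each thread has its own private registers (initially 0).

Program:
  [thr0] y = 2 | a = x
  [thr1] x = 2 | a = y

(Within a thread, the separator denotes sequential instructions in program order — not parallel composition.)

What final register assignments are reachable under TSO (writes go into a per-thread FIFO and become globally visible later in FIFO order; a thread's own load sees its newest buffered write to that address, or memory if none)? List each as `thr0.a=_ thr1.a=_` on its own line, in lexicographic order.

thr0.a=0 thr1.a=0
thr0.a=0 thr1.a=2
thr0.a=2 thr1.a=0
thr0.a=2 thr1.a=2

outcome vector order: (thr0.a,thr1.a)
|TSO outcomes| = 4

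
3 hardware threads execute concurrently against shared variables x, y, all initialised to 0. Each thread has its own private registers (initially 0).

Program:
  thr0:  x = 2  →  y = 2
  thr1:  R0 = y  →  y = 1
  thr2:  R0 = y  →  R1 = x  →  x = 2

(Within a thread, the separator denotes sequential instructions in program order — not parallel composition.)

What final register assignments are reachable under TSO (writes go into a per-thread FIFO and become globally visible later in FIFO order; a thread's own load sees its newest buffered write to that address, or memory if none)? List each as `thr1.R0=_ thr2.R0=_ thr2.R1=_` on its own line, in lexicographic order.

outcome vector order: (thr1.R0,thr2.R0,thr2.R1)
|TSO outcomes| = 9

thr1.R0=0 thr2.R0=0 thr2.R1=0
thr1.R0=0 thr2.R0=0 thr2.R1=2
thr1.R0=0 thr2.R0=1 thr2.R1=0
thr1.R0=0 thr2.R0=1 thr2.R1=2
thr1.R0=0 thr2.R0=2 thr2.R1=2
thr1.R0=2 thr2.R0=0 thr2.R1=0
thr1.R0=2 thr2.R0=0 thr2.R1=2
thr1.R0=2 thr2.R0=1 thr2.R1=2
thr1.R0=2 thr2.R0=2 thr2.R1=2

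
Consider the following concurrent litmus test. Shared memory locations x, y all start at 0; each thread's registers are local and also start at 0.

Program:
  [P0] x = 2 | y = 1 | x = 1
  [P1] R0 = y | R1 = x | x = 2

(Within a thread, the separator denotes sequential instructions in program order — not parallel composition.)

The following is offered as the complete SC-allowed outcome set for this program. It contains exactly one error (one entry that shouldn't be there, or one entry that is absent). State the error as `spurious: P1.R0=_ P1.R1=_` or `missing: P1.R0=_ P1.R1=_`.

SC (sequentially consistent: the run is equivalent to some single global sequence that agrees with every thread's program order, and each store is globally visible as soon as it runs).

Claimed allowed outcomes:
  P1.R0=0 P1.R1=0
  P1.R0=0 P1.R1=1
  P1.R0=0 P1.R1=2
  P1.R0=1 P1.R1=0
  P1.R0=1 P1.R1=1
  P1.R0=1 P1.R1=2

outcome vector order: (P1.R0,P1.R1)
SC: 5 outcomes — {(0,0), (0,1), (0,2), (1,1), (1,2)}
claimed∖SC = {(1,0)}

spurious: P1.R0=1 P1.R1=0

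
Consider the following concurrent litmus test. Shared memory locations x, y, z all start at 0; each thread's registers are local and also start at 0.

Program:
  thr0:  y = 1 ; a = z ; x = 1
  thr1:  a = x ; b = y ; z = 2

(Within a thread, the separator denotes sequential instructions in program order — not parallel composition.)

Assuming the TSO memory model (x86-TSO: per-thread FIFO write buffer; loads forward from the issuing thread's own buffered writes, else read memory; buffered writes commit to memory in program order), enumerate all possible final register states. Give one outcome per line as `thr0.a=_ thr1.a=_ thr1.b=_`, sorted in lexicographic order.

outcome vector order: (thr0.a,thr1.a,thr1.b)
|TSO outcomes| = 5

thr0.a=0 thr1.a=0 thr1.b=0
thr0.a=0 thr1.a=0 thr1.b=1
thr0.a=0 thr1.a=1 thr1.b=1
thr0.a=2 thr1.a=0 thr1.b=0
thr0.a=2 thr1.a=0 thr1.b=1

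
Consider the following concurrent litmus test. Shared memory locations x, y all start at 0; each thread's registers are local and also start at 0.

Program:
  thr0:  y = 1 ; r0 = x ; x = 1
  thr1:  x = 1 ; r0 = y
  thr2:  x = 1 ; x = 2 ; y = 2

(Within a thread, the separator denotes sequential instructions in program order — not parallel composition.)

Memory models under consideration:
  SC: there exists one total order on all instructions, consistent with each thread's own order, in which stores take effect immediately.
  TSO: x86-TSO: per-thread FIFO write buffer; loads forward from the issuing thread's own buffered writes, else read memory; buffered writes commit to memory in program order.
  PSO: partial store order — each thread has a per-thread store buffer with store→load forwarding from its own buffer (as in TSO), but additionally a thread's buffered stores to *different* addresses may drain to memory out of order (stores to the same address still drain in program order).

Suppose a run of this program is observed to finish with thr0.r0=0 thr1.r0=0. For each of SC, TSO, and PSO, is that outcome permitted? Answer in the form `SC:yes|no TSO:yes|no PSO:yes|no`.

outcome vector order: (thr0.r0,thr1.r0)
SC (8): (0,1) (0,2) (1,0) (1,1) (1,2) (2,0) (2,1) (2,2)
TSO (9): (0,0) (0,1) (0,2) (1,0) (1,1) (1,2) (2,0) (2,1) (2,2)
PSO (9): (0,0) (0,1) (0,2) (1,0) (1,1) (1,2) (2,0) (2,1) (2,2)
target (0,0) ∈ {TSO,PSO}

SC:no TSO:yes PSO:yes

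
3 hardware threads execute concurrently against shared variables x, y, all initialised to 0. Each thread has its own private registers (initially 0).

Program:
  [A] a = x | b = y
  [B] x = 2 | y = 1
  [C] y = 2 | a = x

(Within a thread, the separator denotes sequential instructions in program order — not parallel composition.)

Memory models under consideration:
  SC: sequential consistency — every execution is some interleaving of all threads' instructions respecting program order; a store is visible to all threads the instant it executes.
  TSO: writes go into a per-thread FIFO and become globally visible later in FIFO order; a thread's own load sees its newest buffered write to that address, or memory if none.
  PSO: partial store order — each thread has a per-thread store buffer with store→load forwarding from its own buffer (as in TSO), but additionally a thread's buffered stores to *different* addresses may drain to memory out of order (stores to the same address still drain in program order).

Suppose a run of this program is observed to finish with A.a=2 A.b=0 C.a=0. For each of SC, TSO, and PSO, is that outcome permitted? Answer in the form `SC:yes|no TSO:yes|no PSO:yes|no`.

SC:no TSO:yes PSO:yes

outcome vector order: (A.a,A.b,C.a)
under SC → (0,0,0), (0,0,2), (0,1,0), (0,1,2), (0,2,0), (0,2,2), (2,0,2), (2,1,0), (2,1,2), (2,2,0), (2,2,2)
under TSO → (0,0,0), (0,0,2), (0,1,0), (0,1,2), (0,2,0), (0,2,2), (2,0,0), (2,0,2), (2,1,0), (2,1,2), (2,2,0), (2,2,2)
under PSO → (0,0,0), (0,0,2), (0,1,0), (0,1,2), (0,2,0), (0,2,2), (2,0,0), (2,0,2), (2,1,0), (2,1,2), (2,2,0), (2,2,2)
target (2,0,0) ∈ {TSO,PSO}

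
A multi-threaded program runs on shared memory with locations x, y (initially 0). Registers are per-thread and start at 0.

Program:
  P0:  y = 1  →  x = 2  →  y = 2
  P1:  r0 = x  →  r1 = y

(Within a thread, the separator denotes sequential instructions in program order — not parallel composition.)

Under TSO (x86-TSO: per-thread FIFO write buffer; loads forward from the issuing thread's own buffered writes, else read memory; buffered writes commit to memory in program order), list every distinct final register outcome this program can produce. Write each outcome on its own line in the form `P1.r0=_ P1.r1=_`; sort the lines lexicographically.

P1.r0=0 P1.r1=0
P1.r0=0 P1.r1=1
P1.r0=0 P1.r1=2
P1.r0=2 P1.r1=1
P1.r0=2 P1.r1=2

outcome vector order: (P1.r0,P1.r1)
|TSO outcomes| = 5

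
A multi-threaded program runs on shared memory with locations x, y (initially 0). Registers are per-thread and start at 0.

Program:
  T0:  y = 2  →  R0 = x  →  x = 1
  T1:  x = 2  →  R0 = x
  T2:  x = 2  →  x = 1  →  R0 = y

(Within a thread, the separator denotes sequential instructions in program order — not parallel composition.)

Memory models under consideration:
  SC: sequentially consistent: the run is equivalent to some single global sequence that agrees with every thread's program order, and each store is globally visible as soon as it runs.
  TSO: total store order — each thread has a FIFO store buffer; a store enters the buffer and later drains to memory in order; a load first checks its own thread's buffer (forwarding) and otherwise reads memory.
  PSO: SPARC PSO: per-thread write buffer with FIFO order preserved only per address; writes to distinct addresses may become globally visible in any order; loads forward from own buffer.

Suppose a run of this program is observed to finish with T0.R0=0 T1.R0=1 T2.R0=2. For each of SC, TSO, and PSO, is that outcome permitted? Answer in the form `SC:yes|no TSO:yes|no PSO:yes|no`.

SC:yes TSO:yes PSO:yes

outcome vector order: (T0.R0,T1.R0,T2.R0)
SC: 10 outcomes — {<0 1 2> <0 2 2> <1 1 0> <1 1 2> <1 2 0> <1 2 2> <2 1 0> <2 1 2> <2 2 0> <2 2 2>}
TSO: 12 outcomes — {<0 1 0> <0 1 2> <0 2 0> <0 2 2> <1 1 0> <1 1 2> <1 2 0> <1 2 2> <2 1 0> <2 1 2> <2 2 0> <2 2 2>}
PSO: 12 outcomes — {<0 1 0> <0 1 2> <0 2 0> <0 2 2> <1 1 0> <1 1 2> <1 2 0> <1 2 2> <2 1 0> <2 1 2> <2 2 0> <2 2 2>}
target <0 1 2> ∈ {SC,TSO,PSO}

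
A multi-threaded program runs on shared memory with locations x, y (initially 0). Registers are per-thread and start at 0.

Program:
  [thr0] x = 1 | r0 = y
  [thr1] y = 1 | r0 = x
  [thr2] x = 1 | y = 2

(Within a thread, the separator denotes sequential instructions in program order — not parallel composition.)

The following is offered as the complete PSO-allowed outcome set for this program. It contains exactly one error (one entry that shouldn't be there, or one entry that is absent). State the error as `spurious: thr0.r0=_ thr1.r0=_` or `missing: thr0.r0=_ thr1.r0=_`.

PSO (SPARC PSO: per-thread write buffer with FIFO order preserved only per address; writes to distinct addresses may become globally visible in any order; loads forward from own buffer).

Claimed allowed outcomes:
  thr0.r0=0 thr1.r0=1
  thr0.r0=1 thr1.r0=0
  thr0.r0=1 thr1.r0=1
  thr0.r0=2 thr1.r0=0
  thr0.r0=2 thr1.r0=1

outcome vector order: (thr0.r0,thr1.r0)
under PSO → (0,0), (0,1), (1,0), (1,1), (2,0), (2,1)
PSO∖claimed = {(0,0)}

missing: thr0.r0=0 thr1.r0=0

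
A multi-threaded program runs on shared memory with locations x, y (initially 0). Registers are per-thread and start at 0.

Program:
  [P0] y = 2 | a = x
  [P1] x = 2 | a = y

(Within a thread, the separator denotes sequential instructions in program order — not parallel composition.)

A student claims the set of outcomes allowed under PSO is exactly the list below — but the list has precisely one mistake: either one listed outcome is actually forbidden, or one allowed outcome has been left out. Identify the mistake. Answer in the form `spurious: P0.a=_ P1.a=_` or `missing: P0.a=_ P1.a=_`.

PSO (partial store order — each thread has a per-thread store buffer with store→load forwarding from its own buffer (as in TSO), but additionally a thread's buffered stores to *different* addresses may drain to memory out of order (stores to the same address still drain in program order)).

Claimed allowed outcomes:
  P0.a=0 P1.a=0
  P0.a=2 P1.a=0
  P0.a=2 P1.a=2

missing: P0.a=0 P1.a=2

outcome vector order: (P0.a,P1.a)
[PSO] allowed = {(0,0), (0,2), (2,0), (2,2)}
PSO∖claimed = {(0,2)}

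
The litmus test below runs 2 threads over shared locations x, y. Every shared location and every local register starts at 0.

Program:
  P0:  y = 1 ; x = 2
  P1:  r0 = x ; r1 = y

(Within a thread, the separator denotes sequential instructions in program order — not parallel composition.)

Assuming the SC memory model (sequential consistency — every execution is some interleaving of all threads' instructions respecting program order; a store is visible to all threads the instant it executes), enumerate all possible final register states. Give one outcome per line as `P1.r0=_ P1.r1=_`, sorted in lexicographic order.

outcome vector order: (P1.r0,P1.r1)
|SC outcomes| = 3

P1.r0=0 P1.r1=0
P1.r0=0 P1.r1=1
P1.r0=2 P1.r1=1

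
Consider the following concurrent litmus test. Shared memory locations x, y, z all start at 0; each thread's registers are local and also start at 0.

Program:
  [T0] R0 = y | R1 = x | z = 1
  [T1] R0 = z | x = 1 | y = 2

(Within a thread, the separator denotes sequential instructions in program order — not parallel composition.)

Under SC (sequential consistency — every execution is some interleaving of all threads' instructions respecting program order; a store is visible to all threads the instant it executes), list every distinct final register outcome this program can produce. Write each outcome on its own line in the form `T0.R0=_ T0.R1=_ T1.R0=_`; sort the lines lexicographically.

T0.R0=0 T0.R1=0 T1.R0=0
T0.R0=0 T0.R1=0 T1.R0=1
T0.R0=0 T0.R1=1 T1.R0=0
T0.R0=2 T0.R1=1 T1.R0=0

outcome vector order: (T0.R0,T0.R1,T1.R0)
|SC outcomes| = 4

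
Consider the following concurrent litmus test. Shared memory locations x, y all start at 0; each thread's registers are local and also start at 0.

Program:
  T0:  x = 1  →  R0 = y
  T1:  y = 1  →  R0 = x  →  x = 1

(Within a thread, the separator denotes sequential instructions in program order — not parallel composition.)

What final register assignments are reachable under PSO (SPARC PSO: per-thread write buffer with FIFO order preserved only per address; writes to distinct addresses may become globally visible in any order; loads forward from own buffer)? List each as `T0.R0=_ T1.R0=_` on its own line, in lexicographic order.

outcome vector order: (T0.R0,T1.R0)
|PSO outcomes| = 4

T0.R0=0 T1.R0=0
T0.R0=0 T1.R0=1
T0.R0=1 T1.R0=0
T0.R0=1 T1.R0=1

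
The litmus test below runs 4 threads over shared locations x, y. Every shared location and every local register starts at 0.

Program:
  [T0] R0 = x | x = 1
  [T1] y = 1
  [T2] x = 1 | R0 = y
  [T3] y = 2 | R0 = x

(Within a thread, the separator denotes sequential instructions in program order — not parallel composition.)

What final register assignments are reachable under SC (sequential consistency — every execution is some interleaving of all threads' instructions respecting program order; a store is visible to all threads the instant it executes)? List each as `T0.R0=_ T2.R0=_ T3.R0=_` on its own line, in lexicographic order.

T0.R0=0 T2.R0=0 T3.R0=1
T0.R0=0 T2.R0=1 T3.R0=0
T0.R0=0 T2.R0=1 T3.R0=1
T0.R0=0 T2.R0=2 T3.R0=0
T0.R0=0 T2.R0=2 T3.R0=1
T0.R0=1 T2.R0=0 T3.R0=1
T0.R0=1 T2.R0=1 T3.R0=0
T0.R0=1 T2.R0=1 T3.R0=1
T0.R0=1 T2.R0=2 T3.R0=0
T0.R0=1 T2.R0=2 T3.R0=1

outcome vector order: (T0.R0,T2.R0,T3.R0)
|SC outcomes| = 10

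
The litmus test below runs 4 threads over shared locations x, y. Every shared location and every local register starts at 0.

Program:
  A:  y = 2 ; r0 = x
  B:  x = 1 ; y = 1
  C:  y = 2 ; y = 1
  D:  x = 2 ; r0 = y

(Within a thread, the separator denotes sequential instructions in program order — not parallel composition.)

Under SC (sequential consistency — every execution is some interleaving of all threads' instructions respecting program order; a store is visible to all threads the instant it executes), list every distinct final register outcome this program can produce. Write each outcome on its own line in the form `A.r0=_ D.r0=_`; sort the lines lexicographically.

outcome vector order: (A.r0,D.r0)
|SC outcomes| = 8

A.r0=0 D.r0=1
A.r0=0 D.r0=2
A.r0=1 D.r0=0
A.r0=1 D.r0=1
A.r0=1 D.r0=2
A.r0=2 D.r0=0
A.r0=2 D.r0=1
A.r0=2 D.r0=2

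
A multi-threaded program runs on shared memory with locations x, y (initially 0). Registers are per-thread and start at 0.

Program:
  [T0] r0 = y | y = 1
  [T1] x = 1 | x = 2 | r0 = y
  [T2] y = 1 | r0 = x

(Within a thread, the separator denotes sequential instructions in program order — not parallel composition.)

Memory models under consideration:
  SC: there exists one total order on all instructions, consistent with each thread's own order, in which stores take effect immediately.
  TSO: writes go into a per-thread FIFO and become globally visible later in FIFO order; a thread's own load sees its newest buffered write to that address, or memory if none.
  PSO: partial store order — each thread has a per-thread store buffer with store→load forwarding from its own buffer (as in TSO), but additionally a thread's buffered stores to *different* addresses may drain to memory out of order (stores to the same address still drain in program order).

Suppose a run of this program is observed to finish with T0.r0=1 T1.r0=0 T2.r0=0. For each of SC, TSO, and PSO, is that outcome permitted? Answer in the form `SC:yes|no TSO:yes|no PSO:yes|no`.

SC:no TSO:yes PSO:yes

outcome vector order: (T0.r0,T1.r0,T2.r0)
SC (8): (0,0,2) (0,1,0) (0,1,1) (0,1,2) (1,0,2) (1,1,0) (1,1,1) (1,1,2)
TSO (12): (0,0,0) (0,0,1) (0,0,2) (0,1,0) (0,1,1) (0,1,2) (1,0,0) (1,0,1) (1,0,2) (1,1,0) (1,1,1) (1,1,2)
PSO (12): (0,0,0) (0,0,1) (0,0,2) (0,1,0) (0,1,1) (0,1,2) (1,0,0) (1,0,1) (1,0,2) (1,1,0) (1,1,1) (1,1,2)
target (1,0,0) ∈ {TSO,PSO}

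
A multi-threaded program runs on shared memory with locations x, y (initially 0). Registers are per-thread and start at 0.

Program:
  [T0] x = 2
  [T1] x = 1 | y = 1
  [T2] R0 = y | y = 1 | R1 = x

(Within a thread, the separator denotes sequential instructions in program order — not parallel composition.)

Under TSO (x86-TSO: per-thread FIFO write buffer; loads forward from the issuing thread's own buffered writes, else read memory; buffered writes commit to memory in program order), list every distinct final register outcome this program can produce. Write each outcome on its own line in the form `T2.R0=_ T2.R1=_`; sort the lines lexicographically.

outcome vector order: (T2.R0,T2.R1)
|TSO outcomes| = 5

T2.R0=0 T2.R1=0
T2.R0=0 T2.R1=1
T2.R0=0 T2.R1=2
T2.R0=1 T2.R1=1
T2.R0=1 T2.R1=2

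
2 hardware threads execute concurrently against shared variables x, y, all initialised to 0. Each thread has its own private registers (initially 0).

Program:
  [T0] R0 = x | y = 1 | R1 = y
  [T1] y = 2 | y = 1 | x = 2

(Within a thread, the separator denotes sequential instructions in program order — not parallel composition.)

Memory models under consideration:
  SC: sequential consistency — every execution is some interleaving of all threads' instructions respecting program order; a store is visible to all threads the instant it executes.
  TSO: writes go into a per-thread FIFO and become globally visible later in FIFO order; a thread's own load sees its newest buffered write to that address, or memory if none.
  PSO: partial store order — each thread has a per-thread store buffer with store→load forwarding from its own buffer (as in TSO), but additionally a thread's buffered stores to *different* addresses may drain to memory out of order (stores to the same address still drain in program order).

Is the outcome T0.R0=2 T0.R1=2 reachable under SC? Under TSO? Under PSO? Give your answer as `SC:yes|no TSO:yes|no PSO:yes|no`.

outcome vector order: (T0.R0,T0.R1)
[SC] allowed = {<0 1>, <0 2>, <2 1>}
[TSO] allowed = {<0 1>, <0 2>, <2 1>}
[PSO] allowed = {<0 1>, <0 2>, <2 1>, <2 2>}
target <2 2> ∈ {PSO}

SC:no TSO:no PSO:yes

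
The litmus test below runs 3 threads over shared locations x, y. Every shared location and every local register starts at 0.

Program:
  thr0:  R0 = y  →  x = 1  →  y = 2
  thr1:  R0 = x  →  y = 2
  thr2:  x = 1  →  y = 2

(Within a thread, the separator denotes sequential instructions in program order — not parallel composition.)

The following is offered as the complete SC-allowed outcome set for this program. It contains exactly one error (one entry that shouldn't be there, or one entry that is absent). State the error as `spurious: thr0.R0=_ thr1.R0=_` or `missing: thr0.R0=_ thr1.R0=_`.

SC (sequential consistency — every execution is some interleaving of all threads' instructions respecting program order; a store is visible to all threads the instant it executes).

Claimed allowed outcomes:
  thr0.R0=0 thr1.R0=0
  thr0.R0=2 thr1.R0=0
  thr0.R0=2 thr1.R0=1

outcome vector order: (thr0.R0,thr1.R0)
[SC] allowed = {(0,0), (0,1), (2,0), (2,1)}
SC∖claimed = {(0,1)}

missing: thr0.R0=0 thr1.R0=1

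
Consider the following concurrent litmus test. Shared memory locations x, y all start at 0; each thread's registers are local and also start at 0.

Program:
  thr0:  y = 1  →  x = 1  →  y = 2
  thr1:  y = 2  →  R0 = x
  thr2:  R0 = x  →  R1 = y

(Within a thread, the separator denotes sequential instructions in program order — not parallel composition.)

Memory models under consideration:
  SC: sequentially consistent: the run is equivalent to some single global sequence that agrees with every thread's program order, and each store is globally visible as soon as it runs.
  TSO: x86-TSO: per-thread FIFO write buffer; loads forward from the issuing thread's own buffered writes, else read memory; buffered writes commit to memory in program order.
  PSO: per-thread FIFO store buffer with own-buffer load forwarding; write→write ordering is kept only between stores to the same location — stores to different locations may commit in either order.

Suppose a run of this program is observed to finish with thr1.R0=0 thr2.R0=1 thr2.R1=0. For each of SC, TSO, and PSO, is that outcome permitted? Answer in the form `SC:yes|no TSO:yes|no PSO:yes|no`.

outcome vector order: (thr1.R0,thr2.R0,thr2.R1)
SC: 10 outcomes — {(0,0,0); (0,0,1); (0,0,2); (0,1,1); (0,1,2); (1,0,0); (1,0,1); (1,0,2); (1,1,1); (1,1,2)}
TSO: 10 outcomes — {(0,0,0); (0,0,1); (0,0,2); (0,1,1); (0,1,2); (1,0,0); (1,0,1); (1,0,2); (1,1,1); (1,1,2)}
PSO: 12 outcomes — {(0,0,0); (0,0,1); (0,0,2); (0,1,0); (0,1,1); (0,1,2); (1,0,0); (1,0,1); (1,0,2); (1,1,0); (1,1,1); (1,1,2)}
target (0,1,0) ∈ {PSO}

SC:no TSO:no PSO:yes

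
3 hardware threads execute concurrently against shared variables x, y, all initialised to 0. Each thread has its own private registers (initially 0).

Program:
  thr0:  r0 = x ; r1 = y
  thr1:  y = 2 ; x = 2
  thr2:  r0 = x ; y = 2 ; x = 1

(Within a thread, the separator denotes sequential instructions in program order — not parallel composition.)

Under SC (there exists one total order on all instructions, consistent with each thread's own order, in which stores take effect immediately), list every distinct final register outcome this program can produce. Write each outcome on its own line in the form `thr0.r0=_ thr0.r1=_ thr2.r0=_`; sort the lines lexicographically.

outcome vector order: (thr0.r0,thr0.r1,thr2.r0)
|SC outcomes| = 8

thr0.r0=0 thr0.r1=0 thr2.r0=0
thr0.r0=0 thr0.r1=0 thr2.r0=2
thr0.r0=0 thr0.r1=2 thr2.r0=0
thr0.r0=0 thr0.r1=2 thr2.r0=2
thr0.r0=1 thr0.r1=2 thr2.r0=0
thr0.r0=1 thr0.r1=2 thr2.r0=2
thr0.r0=2 thr0.r1=2 thr2.r0=0
thr0.r0=2 thr0.r1=2 thr2.r0=2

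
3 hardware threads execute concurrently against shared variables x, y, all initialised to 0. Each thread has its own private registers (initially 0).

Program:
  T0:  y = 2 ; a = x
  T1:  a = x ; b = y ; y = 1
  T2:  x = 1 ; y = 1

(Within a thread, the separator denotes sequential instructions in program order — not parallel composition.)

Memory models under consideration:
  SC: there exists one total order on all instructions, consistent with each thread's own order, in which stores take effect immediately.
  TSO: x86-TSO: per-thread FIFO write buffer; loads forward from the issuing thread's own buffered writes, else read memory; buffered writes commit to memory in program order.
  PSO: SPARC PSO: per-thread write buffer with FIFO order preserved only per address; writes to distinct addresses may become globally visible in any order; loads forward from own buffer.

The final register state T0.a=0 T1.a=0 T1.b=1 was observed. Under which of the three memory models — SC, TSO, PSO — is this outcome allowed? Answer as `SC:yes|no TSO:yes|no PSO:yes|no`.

outcome vector order: (T0.a,T1.a,T1.b)
SC: 11 outcomes — {000; 001; 002; 011; 012; 100; 101; 102; 110; 111; 112}
TSO: 12 outcomes — {000; 001; 002; 010; 011; 012; 100; 101; 102; 110; 111; 112}
PSO: 12 outcomes — {000; 001; 002; 010; 011; 012; 100; 101; 102; 110; 111; 112}
target 001 ∈ {SC,TSO,PSO}

SC:yes TSO:yes PSO:yes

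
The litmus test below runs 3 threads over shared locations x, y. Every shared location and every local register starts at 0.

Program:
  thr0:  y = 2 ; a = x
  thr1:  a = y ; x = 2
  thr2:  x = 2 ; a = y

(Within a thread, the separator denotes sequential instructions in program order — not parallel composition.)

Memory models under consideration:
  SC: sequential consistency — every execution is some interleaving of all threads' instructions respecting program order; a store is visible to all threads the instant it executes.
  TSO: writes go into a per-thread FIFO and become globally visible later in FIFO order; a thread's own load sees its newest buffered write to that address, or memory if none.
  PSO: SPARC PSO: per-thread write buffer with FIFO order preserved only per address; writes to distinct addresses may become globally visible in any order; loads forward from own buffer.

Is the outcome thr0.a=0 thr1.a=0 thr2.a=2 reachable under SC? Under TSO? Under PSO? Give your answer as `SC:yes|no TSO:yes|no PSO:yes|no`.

outcome vector order: (thr0.a,thr1.a,thr2.a)
SC (6): <0 0 2> <0 2 2> <2 0 0> <2 0 2> <2 2 0> <2 2 2>
TSO (8): <0 0 0> <0 0 2> <0 2 0> <0 2 2> <2 0 0> <2 0 2> <2 2 0> <2 2 2>
PSO (8): <0 0 0> <0 0 2> <0 2 0> <0 2 2> <2 0 0> <2 0 2> <2 2 0> <2 2 2>
target <0 0 2> ∈ {SC,TSO,PSO}

SC:yes TSO:yes PSO:yes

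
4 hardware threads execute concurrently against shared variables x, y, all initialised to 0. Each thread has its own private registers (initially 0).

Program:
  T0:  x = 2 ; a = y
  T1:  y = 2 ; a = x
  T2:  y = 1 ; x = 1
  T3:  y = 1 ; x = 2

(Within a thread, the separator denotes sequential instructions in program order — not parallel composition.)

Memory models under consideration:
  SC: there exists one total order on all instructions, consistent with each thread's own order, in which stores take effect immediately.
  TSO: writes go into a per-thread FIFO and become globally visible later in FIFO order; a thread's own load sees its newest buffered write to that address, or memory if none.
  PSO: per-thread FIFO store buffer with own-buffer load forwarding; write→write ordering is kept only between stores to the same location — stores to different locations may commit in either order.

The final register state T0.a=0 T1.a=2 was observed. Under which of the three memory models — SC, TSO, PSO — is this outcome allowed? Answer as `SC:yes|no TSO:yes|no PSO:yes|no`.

SC:yes TSO:yes PSO:yes

outcome vector order: (T0.a,T1.a)
[SC] allowed = {<0 1> <0 2> <1 0> <1 1> <1 2> <2 0> <2 1> <2 2>}
[TSO] allowed = {<0 0> <0 1> <0 2> <1 0> <1 1> <1 2> <2 0> <2 1> <2 2>}
[PSO] allowed = {<0 0> <0 1> <0 2> <1 0> <1 1> <1 2> <2 0> <2 1> <2 2>}
target <0 2> ∈ {SC,TSO,PSO}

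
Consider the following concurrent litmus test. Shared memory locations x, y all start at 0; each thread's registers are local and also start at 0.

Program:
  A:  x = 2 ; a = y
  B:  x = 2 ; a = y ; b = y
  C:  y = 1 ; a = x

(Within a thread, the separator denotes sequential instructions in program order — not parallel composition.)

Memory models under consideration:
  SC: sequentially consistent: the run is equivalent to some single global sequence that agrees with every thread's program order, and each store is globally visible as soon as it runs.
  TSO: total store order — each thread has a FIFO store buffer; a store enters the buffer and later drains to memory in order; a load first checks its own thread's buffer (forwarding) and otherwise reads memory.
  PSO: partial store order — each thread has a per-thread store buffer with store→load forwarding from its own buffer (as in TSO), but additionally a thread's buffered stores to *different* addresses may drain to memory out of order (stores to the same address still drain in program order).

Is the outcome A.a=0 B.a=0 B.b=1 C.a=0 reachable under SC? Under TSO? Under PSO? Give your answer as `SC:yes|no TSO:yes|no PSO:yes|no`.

outcome vector order: (A.a,B.a,B.b,C.a)
under SC → <0 0 0 2>, <0 0 1 2>, <0 1 1 2>, <1 0 0 2>, <1 0 1 2>, <1 1 1 0>, <1 1 1 2>
under TSO → <0 0 0 0>, <0 0 0 2>, <0 0 1 0>, <0 0 1 2>, <0 1 1 0>, <0 1 1 2>, <1 0 0 0>, <1 0 0 2>, <1 0 1 0>, <1 0 1 2>, <1 1 1 0>, <1 1 1 2>
under PSO → <0 0 0 0>, <0 0 0 2>, <0 0 1 0>, <0 0 1 2>, <0 1 1 0>, <0 1 1 2>, <1 0 0 0>, <1 0 0 2>, <1 0 1 0>, <1 0 1 2>, <1 1 1 0>, <1 1 1 2>
target <0 0 1 0> ∈ {TSO,PSO}

SC:no TSO:yes PSO:yes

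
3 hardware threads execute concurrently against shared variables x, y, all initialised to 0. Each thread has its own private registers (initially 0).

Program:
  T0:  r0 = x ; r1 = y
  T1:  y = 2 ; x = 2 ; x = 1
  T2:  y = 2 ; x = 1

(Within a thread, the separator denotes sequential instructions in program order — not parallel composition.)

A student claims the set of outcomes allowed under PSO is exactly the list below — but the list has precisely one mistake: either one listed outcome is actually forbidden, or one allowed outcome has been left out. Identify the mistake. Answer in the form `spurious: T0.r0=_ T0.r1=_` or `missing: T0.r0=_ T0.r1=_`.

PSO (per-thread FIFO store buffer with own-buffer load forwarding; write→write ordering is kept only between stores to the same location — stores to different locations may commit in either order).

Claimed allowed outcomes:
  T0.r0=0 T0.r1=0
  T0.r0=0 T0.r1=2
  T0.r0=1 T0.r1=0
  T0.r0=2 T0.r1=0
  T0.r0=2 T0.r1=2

missing: T0.r0=1 T0.r1=2

outcome vector order: (T0.r0,T0.r1)
[PSO] allowed = {00, 02, 10, 12, 20, 22}
PSO∖claimed = {12}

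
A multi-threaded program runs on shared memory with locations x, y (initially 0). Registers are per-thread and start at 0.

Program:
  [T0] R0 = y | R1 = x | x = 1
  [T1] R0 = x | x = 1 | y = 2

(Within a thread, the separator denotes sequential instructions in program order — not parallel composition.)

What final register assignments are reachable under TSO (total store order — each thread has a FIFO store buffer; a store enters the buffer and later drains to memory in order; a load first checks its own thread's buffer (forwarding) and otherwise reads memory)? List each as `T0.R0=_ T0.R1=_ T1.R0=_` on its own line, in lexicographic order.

outcome vector order: (T0.R0,T0.R1,T1.R0)
|TSO outcomes| = 4

T0.R0=0 T0.R1=0 T1.R0=0
T0.R0=0 T0.R1=0 T1.R0=1
T0.R0=0 T0.R1=1 T1.R0=0
T0.R0=2 T0.R1=1 T1.R0=0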